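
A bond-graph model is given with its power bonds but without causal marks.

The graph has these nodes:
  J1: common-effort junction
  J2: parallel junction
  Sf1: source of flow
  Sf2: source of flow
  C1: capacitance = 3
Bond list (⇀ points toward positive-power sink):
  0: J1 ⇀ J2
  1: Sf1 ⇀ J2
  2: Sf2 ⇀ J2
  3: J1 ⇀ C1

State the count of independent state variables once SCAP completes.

#1 →Sf1  (Sf1 (Sf) sets flow on bond)
#2 →Sf2  (Sf2 (Sf) sets flow on bond)
#0 →J2  (J2 needs exactly one e-in)
#3 →J1  (J1: last free bond brings effort in)

1  (C1 all integral)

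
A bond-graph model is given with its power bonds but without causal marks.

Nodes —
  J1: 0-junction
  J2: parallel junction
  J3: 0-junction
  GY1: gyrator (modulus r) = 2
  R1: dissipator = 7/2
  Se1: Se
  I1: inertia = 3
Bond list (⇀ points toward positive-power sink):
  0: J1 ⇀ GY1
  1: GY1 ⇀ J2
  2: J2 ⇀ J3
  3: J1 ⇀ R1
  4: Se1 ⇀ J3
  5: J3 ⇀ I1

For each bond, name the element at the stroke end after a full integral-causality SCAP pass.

β4 |J3  (source Se1 imposes e)
β2 |J2  (0-jn J3 has e-setter on 4)
β5 |I1  (0-jn J3 has e-setter on 4)
β1 |GY1  (common-e at J2 fixed by 2)
β0 |GY1  (GY1 both-in/both-out from 1)
β3 |J1  (closing 0-jn rule on J1)

#0 stroke at GY1
#1 stroke at GY1
#2 stroke at J2
#3 stroke at J1
#4 stroke at J3
#5 stroke at I1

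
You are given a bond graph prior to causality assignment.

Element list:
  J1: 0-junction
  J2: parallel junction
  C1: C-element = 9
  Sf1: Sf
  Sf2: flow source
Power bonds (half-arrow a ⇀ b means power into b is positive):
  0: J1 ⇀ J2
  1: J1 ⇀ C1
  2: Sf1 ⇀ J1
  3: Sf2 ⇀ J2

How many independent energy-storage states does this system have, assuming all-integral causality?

1  (C1 all integral)

#2 stroke→Sf1  (Sf1 fixes flow; stroke at Sf1)
#3 stroke→Sf2  (Sf2 fixes flow; stroke at Sf2)
#0 stroke→J2  (J2 needs exactly one e-in)
#1 stroke→J1  (closing 0-jn rule on J1)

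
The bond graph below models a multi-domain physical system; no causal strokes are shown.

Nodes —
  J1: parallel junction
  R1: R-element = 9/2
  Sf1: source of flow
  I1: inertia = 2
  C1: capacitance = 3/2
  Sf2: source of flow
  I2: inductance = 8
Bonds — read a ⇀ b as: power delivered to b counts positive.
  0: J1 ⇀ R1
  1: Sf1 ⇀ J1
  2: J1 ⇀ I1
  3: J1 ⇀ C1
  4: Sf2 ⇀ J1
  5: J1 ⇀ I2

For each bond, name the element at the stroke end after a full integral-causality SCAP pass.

bond 1 stroke→Sf1  (Sf1: flow source, stroke at near end)
bond 4 stroke→Sf2  (source Sf2 imposes f)
bond 2 stroke→I1  (I1: I, integral causality)
bond 3 stroke→J1  (C1 outputs effort q/C1)
bond 0 stroke→R1  (J1 effort already set via bond 3)
bond 5 stroke→I2  (0-jn J1 has e-setter on 3)

#0 stroke→R1
#1 stroke→Sf1
#2 stroke→I1
#3 stroke→J1
#4 stroke→Sf2
#5 stroke→I2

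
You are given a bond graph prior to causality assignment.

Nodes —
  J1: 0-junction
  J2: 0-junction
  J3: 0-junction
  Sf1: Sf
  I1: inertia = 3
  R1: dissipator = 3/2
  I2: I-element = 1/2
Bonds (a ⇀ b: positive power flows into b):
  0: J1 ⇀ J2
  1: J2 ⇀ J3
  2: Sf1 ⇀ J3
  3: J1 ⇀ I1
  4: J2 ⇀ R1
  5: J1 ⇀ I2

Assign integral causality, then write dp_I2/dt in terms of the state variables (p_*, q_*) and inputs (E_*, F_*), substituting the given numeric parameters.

dp_I2/dt = 3*F_Sf1/2 - p_I1/2 - 3*p_I2

b2 |Sf1  (Sf1 (Sf) sets flow on bond)
b1 |J3  (only one effort-in slot at J3)
b3 |I1  (I1 integral (f out))
b5 |I2  (I2 integral (f out))
b0 |J1  (J1 needs exactly one e-in)
b4 |J2  (J2: last free bond brings effort in)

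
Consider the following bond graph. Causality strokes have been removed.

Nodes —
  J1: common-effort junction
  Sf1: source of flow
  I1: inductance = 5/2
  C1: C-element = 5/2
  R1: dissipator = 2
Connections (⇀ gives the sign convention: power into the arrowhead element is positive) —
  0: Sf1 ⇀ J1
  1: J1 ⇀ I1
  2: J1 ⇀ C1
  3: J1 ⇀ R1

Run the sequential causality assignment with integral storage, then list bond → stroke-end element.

β0 stroke at Sf1  (Sf1 fixes flow; stroke at Sf1)
β1 stroke at I1  (prefer integral on I1)
β2 stroke at J1  (C1 integral (e out))
β3 stroke at R1  (J1 effort already set via bond 2)

β0 →Sf1
β1 →I1
β2 →J1
β3 →R1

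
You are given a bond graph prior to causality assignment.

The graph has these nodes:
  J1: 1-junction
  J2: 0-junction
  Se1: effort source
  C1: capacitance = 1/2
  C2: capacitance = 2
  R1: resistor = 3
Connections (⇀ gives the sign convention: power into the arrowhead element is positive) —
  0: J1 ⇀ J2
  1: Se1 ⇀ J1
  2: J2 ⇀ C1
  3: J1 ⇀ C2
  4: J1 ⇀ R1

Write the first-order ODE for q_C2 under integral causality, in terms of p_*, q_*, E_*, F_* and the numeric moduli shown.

dq_C2/dt = E_Se1/3 - 2*q_C1/3 - q_C2/6

bond 1 |J1  (Se1 fixes effort; stroke away)
bond 2 |J2  (C1: C, integral causality)
bond 0 |J1  (J2: bond 2 brought effort, rest push out)
bond 3 |J1  (prefer integral on C2)
bond 4 |R1  (closing 1-jn rule on J1)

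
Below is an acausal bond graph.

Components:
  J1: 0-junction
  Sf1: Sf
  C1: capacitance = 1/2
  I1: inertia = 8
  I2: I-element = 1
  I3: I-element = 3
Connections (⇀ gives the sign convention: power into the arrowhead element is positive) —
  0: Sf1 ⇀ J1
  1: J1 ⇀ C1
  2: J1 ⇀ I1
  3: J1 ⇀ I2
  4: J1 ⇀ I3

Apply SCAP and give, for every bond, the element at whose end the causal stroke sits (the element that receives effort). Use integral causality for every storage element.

#0 stroke→Sf1
#1 stroke→J1
#2 stroke→I1
#3 stroke→I2
#4 stroke→I3

#0 stroke→Sf1  (Sf1 fixes flow; stroke at Sf1)
#1 stroke→J1  (C1 outputs effort q/C1)
#2 stroke→I1  (J1: bond 1 brought effort, rest push out)
#3 stroke→I2  (J1: bond 1 brought effort, rest push out)
#4 stroke→I3  (0-jn J1 has e-setter on 1)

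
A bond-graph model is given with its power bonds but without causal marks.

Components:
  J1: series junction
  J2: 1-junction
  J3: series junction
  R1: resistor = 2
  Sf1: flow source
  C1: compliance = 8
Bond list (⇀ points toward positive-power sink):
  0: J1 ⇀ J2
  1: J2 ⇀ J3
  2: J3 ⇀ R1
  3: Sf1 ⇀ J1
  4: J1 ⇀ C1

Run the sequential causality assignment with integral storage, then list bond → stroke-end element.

b0 |J1
b1 |J2
b2 |J3
b3 |Sf1
b4 |J1

bond 3 →Sf1  (Sf1: flow source, stroke at near end)
bond 0 →J1  (1-jn J1 has f-setter on 3)
bond 4 →J1  (J1 flow already set via bond 3)
bond 1 →J2  (J2: bond 0 brought flow, rest push out)
bond 2 →J3  (J3 flow already set via bond 1)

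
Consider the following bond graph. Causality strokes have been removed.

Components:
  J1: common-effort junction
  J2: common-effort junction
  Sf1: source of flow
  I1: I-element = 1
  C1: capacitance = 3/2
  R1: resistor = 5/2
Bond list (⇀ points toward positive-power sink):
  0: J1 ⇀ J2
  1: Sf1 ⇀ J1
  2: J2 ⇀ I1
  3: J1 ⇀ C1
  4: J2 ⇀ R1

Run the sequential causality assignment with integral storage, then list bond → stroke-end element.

#0 |J2
#1 |Sf1
#2 |I1
#3 |J1
#4 |R1

#1 stroke at Sf1  (Sf1: flow source, stroke at near end)
#2 stroke at I1  (prefer integral on I1)
#3 stroke at J1  (prefer integral on C1)
#0 stroke at J2  (common-e at J1 fixed by 3)
#4 stroke at R1  (common-e at J2 fixed by 0)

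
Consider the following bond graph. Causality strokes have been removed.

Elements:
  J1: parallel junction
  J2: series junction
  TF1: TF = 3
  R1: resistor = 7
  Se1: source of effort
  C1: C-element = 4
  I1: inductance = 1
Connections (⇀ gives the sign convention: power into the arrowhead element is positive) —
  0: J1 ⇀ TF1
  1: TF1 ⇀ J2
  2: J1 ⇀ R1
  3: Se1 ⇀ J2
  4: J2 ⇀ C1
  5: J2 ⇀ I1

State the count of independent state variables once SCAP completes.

2  (C1, I1 all integral)

#3 →J2  (Se1 fixes effort; stroke away)
#4 →J2  (prefer integral on C1)
#5 →I1  (I1: I, integral causality)
#1 →J2  (J2 flow already set via bond 5)
#0 →TF1  (TF TF1: opposite of bond 1)
#2 →J1  (J1 needs exactly one e-in)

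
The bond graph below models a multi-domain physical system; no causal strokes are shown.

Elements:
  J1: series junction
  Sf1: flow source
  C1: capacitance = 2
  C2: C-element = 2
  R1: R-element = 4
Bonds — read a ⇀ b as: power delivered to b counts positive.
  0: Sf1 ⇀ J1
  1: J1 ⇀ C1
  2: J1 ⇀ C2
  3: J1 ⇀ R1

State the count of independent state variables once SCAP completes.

b0 |Sf1  (Sf1: flow source, stroke at near end)
b1 |J1  (1-jn J1 has f-setter on 0)
b2 |J1  (common-f at J1 fixed by 0)
b3 |J1  (common-f at J1 fixed by 0)

2  (C1, C2 all integral)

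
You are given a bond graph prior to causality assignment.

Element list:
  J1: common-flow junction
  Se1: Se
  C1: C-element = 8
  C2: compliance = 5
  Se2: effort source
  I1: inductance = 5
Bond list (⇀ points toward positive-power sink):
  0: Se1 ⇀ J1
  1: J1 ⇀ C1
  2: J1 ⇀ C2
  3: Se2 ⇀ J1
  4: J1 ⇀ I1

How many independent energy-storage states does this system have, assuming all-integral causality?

3  (C1, C2, I1 all integral)

bond 0 stroke→J1  (Se1 fixes effort; stroke away)
bond 3 stroke→J1  (Se2 fixes effort; stroke away)
bond 1 stroke→J1  (C1 outputs effort q/C1)
bond 2 stroke→J1  (prefer integral on C2)
bond 4 stroke→I1  (closing 1-jn rule on J1)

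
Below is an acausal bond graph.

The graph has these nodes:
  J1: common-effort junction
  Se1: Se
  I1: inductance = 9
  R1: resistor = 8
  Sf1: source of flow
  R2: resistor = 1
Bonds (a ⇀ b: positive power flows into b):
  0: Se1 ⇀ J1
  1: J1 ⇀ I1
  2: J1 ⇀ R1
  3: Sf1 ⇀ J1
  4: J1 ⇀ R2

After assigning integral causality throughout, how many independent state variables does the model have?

bond 0 |J1  (Se1 fixes effort; stroke away)
bond 3 |Sf1  (Sf1 (Sf) sets flow on bond)
bond 1 |I1  (common-e at J1 fixed by 0)
bond 2 |R1  (common-e at J1 fixed by 0)
bond 4 |R2  (J1: bond 0 brought effort, rest push out)

1  (I1 all integral)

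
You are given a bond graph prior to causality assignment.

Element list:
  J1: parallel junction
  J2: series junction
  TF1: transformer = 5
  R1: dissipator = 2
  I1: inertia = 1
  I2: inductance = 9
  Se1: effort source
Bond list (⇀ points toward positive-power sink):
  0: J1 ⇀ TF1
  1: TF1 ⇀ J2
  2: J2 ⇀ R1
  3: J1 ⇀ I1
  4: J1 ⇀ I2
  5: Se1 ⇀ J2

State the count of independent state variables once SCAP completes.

2  (I1, I2 all integral)

β5 →J2  (Se1: effort source, stroke at far end)
β3 →I1  (I1 integral (f out))
β4 →I2  (I2: I, integral causality)
β0 →J1  (J1 needs exactly one e-in)
β1 →TF1  (through TF1, causality passes straight; one stroke at TF1)
β2 →J2  (J2: bond 1 brought flow, rest push out)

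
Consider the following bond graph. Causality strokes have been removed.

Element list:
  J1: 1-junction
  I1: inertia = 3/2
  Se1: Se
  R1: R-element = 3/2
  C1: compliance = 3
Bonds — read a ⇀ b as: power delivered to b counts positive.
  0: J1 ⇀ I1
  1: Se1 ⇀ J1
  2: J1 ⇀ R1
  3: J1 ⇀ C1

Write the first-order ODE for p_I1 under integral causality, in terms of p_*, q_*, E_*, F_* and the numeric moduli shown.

dp_I1/dt = E_Se1 - p_I1 - q_C1/3

β1 stroke→J1  (Se1: effort source, stroke at far end)
β0 stroke→I1  (I1: I, integral causality)
β2 stroke→J1  (1-jn J1 has f-setter on 0)
β3 stroke→J1  (J1: bond 0 brought flow, rest push out)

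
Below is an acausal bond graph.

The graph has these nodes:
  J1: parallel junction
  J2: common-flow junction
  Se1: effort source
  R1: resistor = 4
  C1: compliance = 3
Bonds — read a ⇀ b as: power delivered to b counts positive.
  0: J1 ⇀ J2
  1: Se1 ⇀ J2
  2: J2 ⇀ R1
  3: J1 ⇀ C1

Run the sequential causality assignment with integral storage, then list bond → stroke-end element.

β1 stroke→J2  (Se1 fixes effort; stroke away)
β3 stroke→J1  (C1 integral (e out))
β0 stroke→J2  (J1 effort already set via bond 3)
β2 stroke→R1  (only one flow-in slot at J2)

β0 stroke at J2
β1 stroke at J2
β2 stroke at R1
β3 stroke at J1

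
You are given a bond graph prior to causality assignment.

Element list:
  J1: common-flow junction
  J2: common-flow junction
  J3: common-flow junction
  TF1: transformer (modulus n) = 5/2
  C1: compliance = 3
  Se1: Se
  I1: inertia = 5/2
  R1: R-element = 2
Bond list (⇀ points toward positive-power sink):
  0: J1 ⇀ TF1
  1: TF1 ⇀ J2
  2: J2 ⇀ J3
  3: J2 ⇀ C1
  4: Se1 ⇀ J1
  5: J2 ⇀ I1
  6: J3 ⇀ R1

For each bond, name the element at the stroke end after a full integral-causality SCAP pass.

β0 stroke at TF1
β1 stroke at J2
β2 stroke at J2
β3 stroke at J2
β4 stroke at J1
β5 stroke at I1
β6 stroke at J3

b4 →J1  (source Se1 imposes e)
b0 →TF1  (closing 1-jn rule on J1)
b1 →J2  (TF1 one-in-one-out from 0)
b3 →J2  (C1 integral (e out))
b5 →I1  (I1 outputs flow p/I1)
b2 →J2  (1-jn J2 has f-setter on 5)
b6 →J3  (common-f at J3 fixed by 2)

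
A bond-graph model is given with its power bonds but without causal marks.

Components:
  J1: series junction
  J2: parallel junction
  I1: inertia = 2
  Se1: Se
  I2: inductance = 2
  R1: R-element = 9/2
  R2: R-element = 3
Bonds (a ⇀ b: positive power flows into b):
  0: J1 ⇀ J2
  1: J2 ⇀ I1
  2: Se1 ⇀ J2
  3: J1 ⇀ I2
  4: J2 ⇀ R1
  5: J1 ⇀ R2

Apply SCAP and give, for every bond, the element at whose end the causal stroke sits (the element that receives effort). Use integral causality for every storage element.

bond 0 stroke→J1
bond 1 stroke→I1
bond 2 stroke→J2
bond 3 stroke→I2
bond 4 stroke→R1
bond 5 stroke→J1

#2 →J2  (Se1: effort source, stroke at far end)
#0 →J1  (J2: bond 2 brought effort, rest push out)
#1 →I1  (common-e at J2 fixed by 2)
#4 →R1  (0-jn J2 has e-setter on 2)
#3 →I2  (prefer integral on I2)
#5 →J1  (common-f at J1 fixed by 3)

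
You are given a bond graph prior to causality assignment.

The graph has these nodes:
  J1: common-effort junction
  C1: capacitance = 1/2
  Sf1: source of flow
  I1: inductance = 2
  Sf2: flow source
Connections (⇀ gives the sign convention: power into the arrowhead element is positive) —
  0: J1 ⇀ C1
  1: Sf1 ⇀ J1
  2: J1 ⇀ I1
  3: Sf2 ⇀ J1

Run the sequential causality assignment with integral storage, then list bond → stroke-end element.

#0 stroke at J1
#1 stroke at Sf1
#2 stroke at I1
#3 stroke at Sf2

#1 |Sf1  (Sf1 fixes flow; stroke at Sf1)
#3 |Sf2  (Sf2 (Sf) sets flow on bond)
#0 |J1  (C1: C, integral causality)
#2 |I1  (J1: bond 0 brought effort, rest push out)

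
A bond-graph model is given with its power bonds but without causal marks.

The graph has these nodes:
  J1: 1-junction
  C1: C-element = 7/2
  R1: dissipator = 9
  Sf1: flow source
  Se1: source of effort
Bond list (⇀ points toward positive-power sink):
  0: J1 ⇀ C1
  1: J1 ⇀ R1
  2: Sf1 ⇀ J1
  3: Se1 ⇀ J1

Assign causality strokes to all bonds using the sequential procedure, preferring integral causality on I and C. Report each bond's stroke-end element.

#0 stroke→J1
#1 stroke→J1
#2 stroke→Sf1
#3 stroke→J1

β2 stroke at Sf1  (Sf1: flow source, stroke at near end)
β3 stroke at J1  (Se1 fixes effort; stroke away)
β0 stroke at J1  (common-f at J1 fixed by 2)
β1 stroke at J1  (1-jn J1 has f-setter on 2)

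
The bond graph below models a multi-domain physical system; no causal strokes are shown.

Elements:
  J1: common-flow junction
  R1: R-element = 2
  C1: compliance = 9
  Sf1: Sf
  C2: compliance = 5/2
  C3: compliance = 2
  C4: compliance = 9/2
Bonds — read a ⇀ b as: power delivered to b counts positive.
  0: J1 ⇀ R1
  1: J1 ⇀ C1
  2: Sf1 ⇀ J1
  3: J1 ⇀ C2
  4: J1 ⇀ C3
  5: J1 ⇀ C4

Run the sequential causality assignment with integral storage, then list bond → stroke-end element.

bond 0 stroke at J1
bond 1 stroke at J1
bond 2 stroke at Sf1
bond 3 stroke at J1
bond 4 stroke at J1
bond 5 stroke at J1

β2 stroke at Sf1  (Sf1 (Sf) sets flow on bond)
β0 stroke at J1  (J1 flow already set via bond 2)
β1 stroke at J1  (J1: bond 2 brought flow, rest push out)
β3 stroke at J1  (common-f at J1 fixed by 2)
β4 stroke at J1  (1-jn J1 has f-setter on 2)
β5 stroke at J1  (common-f at J1 fixed by 2)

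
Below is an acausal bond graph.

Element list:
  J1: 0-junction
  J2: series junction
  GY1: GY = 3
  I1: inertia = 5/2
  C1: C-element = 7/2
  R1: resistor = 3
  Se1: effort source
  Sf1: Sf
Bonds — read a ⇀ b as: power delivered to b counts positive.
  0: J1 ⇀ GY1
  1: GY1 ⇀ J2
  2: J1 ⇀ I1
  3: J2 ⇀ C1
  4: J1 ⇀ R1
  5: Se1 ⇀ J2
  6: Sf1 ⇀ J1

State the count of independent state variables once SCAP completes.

2  (C1, I1 all integral)

β5 |J2  (Se1 fixes effort; stroke away)
β6 |Sf1  (source Sf1 imposes f)
β2 |I1  (I1 integral (f out))
β3 |J2  (prefer integral on C1)
β1 |GY1  (only one flow-in slot at J2)
β0 |GY1  (GY1 both-in/both-out from 1)
β4 |J1  (only one effort-in slot at J1)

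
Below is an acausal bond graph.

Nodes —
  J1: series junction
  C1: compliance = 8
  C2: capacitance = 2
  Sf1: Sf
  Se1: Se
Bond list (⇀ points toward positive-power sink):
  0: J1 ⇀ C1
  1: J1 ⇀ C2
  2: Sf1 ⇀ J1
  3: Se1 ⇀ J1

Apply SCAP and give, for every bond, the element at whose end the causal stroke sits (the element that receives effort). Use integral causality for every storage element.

b2 →Sf1  (source Sf1 imposes f)
b3 →J1  (Se1 (Se) sets effort on bond)
b0 →J1  (1-jn J1 has f-setter on 2)
b1 →J1  (J1: bond 2 brought flow, rest push out)

#0 stroke at J1
#1 stroke at J1
#2 stroke at Sf1
#3 stroke at J1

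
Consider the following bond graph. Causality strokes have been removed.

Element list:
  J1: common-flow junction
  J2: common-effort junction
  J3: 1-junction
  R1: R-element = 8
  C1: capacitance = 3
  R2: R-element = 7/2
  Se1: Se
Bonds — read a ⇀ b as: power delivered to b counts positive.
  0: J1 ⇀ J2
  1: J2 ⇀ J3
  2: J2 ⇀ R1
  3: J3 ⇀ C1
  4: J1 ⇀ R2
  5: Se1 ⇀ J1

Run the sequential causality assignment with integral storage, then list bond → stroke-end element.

#5 |J1  (Se1 fixes effort; stroke away)
#3 |J3  (C1: C, integral causality)
#1 |J2  (closing 1-jn rule on J3)
#0 |J1  (J2 effort already set via bond 1)
#2 |R1  (J2 effort already set via bond 1)
#4 |R2  (J1: last free bond brings flow in)

β0 stroke→J1
β1 stroke→J2
β2 stroke→R1
β3 stroke→J3
β4 stroke→R2
β5 stroke→J1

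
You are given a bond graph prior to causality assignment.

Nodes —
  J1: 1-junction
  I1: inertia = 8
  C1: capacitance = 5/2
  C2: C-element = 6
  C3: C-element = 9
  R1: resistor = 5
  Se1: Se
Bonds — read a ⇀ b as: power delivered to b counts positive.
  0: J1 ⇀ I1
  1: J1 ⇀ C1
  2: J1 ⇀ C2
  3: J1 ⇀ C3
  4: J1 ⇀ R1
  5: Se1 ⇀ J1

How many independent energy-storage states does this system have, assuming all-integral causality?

4  (C1, C2, C3, I1 all integral)

bond 5 stroke→J1  (Se1 fixes effort; stroke away)
bond 0 stroke→I1  (I1: I, integral causality)
bond 1 stroke→J1  (J1 flow already set via bond 0)
bond 2 stroke→J1  (1-jn J1 has f-setter on 0)
bond 3 stroke→J1  (J1: bond 0 brought flow, rest push out)
bond 4 stroke→J1  (common-f at J1 fixed by 0)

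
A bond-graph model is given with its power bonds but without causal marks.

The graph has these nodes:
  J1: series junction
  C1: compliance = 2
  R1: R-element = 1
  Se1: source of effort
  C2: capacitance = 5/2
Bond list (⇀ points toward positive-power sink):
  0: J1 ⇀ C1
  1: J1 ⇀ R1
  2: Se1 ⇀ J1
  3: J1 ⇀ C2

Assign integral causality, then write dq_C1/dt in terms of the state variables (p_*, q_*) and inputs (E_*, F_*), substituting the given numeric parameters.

dq_C1/dt = E_Se1 - q_C1/2 - 2*q_C2/5

β2 stroke at J1  (Se1 fixes effort; stroke away)
β0 stroke at J1  (C1 integral (e out))
β3 stroke at J1  (prefer integral on C2)
β1 stroke at R1  (closing 1-jn rule on J1)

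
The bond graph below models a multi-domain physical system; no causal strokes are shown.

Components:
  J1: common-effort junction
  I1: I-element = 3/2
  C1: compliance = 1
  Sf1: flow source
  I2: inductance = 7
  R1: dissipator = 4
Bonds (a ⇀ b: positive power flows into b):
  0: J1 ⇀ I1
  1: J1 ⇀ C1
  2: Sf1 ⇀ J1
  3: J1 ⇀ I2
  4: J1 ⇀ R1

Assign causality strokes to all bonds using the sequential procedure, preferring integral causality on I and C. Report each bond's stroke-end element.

#0 →I1
#1 →J1
#2 →Sf1
#3 →I2
#4 →R1

#2 stroke→Sf1  (Sf1 (Sf) sets flow on bond)
#0 stroke→I1  (prefer integral on I1)
#1 stroke→J1  (prefer integral on C1)
#3 stroke→I2  (J1: bond 1 brought effort, rest push out)
#4 stroke→R1  (0-jn J1 has e-setter on 1)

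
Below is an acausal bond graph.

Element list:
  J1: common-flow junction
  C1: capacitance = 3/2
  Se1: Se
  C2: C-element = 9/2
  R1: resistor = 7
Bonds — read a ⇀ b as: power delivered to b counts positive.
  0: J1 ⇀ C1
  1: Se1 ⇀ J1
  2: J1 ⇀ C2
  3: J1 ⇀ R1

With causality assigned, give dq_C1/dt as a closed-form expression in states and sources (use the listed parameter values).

dq_C1/dt = E_Se1/7 - 2*q_C1/21 - 2*q_C2/63

bond 1 stroke→J1  (Se1 fixes effort; stroke away)
bond 0 stroke→J1  (C1: C, integral causality)
bond 2 stroke→J1  (C2 outputs effort q/C2)
bond 3 stroke→R1  (J1: last free bond brings flow in)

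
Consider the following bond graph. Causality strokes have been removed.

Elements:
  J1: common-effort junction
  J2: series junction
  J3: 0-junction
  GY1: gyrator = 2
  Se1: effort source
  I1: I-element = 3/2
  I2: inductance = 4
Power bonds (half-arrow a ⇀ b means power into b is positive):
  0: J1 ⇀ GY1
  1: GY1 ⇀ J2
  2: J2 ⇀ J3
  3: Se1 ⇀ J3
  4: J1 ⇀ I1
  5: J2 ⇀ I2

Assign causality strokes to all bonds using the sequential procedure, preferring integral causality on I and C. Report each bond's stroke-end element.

bond 0 |J1
bond 1 |J2
bond 2 |J2
bond 3 |J3
bond 4 |I1
bond 5 |I2

b3 stroke at J3  (Se1 (Se) sets effort on bond)
b2 stroke at J2  (J3: bond 3 brought effort, rest push out)
b4 stroke at I1  (I1: I, integral causality)
b0 stroke at J1  (J1 needs exactly one e-in)
b1 stroke at J2  (GY1 both-in/both-out from 0)
b5 stroke at I2  (J2: last free bond brings flow in)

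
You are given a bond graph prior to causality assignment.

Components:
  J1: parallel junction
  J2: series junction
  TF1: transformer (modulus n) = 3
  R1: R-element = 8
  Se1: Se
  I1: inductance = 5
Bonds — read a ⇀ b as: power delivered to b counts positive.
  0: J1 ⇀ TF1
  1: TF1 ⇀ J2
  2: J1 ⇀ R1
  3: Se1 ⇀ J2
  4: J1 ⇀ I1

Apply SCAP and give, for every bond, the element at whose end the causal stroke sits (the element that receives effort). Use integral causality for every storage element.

b0 |J1
b1 |TF1
b2 |R1
b3 |J2
b4 |I1

β3 |J2  (Se1 fixes effort; stroke away)
β1 |TF1  (closing 1-jn rule on J2)
β0 |J1  (TF TF1: opposite of bond 1)
β2 |R1  (0-jn J1 has e-setter on 0)
β4 |I1  (0-jn J1 has e-setter on 0)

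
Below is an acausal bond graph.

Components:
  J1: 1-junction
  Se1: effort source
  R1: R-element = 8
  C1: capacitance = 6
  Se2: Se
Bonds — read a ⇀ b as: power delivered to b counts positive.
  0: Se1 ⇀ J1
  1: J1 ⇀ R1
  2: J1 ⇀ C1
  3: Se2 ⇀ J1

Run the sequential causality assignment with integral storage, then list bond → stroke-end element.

β0 →J1  (Se1 fixes effort; stroke away)
β3 →J1  (Se2 (Se) sets effort on bond)
β2 →J1  (prefer integral on C1)
β1 →R1  (only one flow-in slot at J1)

#0 stroke→J1
#1 stroke→R1
#2 stroke→J1
#3 stroke→J1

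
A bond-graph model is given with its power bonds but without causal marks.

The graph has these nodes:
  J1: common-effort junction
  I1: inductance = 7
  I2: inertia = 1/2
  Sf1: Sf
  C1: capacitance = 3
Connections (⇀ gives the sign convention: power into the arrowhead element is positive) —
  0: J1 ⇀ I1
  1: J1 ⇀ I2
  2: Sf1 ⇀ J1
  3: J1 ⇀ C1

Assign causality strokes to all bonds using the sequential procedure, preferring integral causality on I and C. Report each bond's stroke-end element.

bond 0 stroke→I1
bond 1 stroke→I2
bond 2 stroke→Sf1
bond 3 stroke→J1

#2 stroke at Sf1  (Sf1 (Sf) sets flow on bond)
#0 stroke at I1  (I1 integral (f out))
#1 stroke at I2  (I2 integral (f out))
#3 stroke at J1  (closing 0-jn rule on J1)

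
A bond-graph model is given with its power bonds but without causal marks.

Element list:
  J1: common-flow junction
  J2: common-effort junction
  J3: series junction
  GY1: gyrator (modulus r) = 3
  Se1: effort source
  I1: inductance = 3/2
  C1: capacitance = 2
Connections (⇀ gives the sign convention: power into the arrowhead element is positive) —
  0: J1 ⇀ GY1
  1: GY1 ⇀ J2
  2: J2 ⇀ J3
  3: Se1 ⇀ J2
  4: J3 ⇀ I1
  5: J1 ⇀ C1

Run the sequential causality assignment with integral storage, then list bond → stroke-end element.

#3 |J2  (Se1 (Se) sets effort on bond)
#1 |GY1  (J2 effort already set via bond 3)
#2 |J3  (0-jn J2 has e-setter on 3)
#4 |I1  (only one flow-in slot at J3)
#0 |GY1  (GY1: gyrator matches bond 1)
#5 |J1  (J1: bond 0 brought flow, rest push out)

β0 stroke→GY1
β1 stroke→GY1
β2 stroke→J3
β3 stroke→J2
β4 stroke→I1
β5 stroke→J1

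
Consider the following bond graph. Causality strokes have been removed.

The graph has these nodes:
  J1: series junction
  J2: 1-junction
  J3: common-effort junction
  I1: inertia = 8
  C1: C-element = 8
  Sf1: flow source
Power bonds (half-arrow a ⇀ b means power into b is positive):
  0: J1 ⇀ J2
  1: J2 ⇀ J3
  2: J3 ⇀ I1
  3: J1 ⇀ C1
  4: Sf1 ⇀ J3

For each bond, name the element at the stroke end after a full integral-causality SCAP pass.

bond 4 stroke at Sf1  (Sf1: flow source, stroke at near end)
bond 2 stroke at I1  (I1 outputs flow p/I1)
bond 1 stroke at J3  (only one effort-in slot at J3)
bond 0 stroke at J2  (J2 flow already set via bond 1)
bond 3 stroke at J1  (J1 flow already set via bond 0)

b0 |J2
b1 |J3
b2 |I1
b3 |J1
b4 |Sf1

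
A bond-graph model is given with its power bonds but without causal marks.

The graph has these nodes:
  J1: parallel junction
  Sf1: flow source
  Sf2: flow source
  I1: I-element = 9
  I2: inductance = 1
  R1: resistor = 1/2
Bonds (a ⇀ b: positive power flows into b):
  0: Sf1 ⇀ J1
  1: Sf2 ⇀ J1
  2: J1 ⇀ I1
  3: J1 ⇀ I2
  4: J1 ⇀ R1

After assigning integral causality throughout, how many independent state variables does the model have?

2  (I1, I2 all integral)

b0 stroke at Sf1  (source Sf1 imposes f)
b1 stroke at Sf2  (Sf2 fixes flow; stroke at Sf2)
b2 stroke at I1  (I1: I, integral causality)
b3 stroke at I2  (prefer integral on I2)
b4 stroke at J1  (J1: last free bond brings effort in)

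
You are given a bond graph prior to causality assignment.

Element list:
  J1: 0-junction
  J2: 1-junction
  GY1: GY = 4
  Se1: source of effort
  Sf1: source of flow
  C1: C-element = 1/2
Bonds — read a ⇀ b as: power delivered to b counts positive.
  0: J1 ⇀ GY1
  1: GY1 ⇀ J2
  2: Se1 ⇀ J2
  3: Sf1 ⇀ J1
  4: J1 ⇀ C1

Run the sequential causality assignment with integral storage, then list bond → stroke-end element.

b2 →J2  (Se1 fixes effort; stroke away)
b3 →Sf1  (Sf1 (Sf) sets flow on bond)
b1 →GY1  (J2 needs exactly one f-in)
b0 →GY1  (GY1 both-in/both-out from 1)
b4 →J1  (closing 0-jn rule on J1)

β0 stroke→GY1
β1 stroke→GY1
β2 stroke→J2
β3 stroke→Sf1
β4 stroke→J1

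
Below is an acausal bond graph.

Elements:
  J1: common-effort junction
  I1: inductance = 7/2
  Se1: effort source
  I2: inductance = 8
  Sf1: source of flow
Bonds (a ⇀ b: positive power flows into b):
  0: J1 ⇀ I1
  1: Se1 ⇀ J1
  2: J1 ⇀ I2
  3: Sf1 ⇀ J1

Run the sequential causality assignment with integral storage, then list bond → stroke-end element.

#1 stroke→J1  (source Se1 imposes e)
#3 stroke→Sf1  (Sf1 (Sf) sets flow on bond)
#0 stroke→I1  (common-e at J1 fixed by 1)
#2 stroke→I2  (0-jn J1 has e-setter on 1)

#0 →I1
#1 →J1
#2 →I2
#3 →Sf1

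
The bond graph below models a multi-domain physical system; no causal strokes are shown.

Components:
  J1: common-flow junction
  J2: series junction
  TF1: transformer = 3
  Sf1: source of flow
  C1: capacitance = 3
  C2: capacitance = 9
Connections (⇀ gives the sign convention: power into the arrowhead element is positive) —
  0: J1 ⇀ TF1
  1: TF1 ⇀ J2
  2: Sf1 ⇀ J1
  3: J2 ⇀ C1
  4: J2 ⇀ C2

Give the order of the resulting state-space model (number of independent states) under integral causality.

#2 stroke at Sf1  (Sf1: flow source, stroke at near end)
#0 stroke at J1  (J1 flow already set via bond 2)
#1 stroke at TF1  (TF1 one-in-one-out from 0)
#3 stroke at J2  (1-jn J2 has f-setter on 1)
#4 stroke at J2  (J2 flow already set via bond 1)

2  (C1, C2 all integral)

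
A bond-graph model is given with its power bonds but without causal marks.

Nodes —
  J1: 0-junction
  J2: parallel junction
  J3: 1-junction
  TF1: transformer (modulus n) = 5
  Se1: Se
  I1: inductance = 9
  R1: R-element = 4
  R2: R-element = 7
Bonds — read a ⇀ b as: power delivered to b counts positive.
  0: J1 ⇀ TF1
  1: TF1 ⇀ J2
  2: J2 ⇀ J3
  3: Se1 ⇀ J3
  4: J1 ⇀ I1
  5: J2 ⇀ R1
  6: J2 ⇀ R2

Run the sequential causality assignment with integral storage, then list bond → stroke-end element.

#0 →J1
#1 →TF1
#2 →J2
#3 →J3
#4 →I1
#5 →R1
#6 →R2

bond 3 →J3  (source Se1 imposes e)
bond 2 →J2  (closing 1-jn rule on J3)
bond 1 →TF1  (J2: bond 2 brought effort, rest push out)
bond 5 →R1  (J2 effort already set via bond 2)
bond 6 →R2  (common-e at J2 fixed by 2)
bond 0 →J1  (TF TF1: opposite of bond 1)
bond 4 →I1  (J1 effort already set via bond 0)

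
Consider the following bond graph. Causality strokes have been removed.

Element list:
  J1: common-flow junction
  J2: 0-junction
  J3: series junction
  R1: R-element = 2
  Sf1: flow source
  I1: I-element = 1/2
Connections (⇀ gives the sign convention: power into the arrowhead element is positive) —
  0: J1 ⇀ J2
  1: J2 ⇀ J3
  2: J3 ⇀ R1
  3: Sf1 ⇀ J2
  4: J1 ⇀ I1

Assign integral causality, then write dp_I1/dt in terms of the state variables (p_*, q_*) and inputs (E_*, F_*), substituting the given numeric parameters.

dp_I1/dt = -2*F_Sf1 - 4*p_I1

#3 |Sf1  (Sf1: flow source, stroke at near end)
#4 |I1  (I1: I, integral causality)
#0 |J1  (common-f at J1 fixed by 4)
#1 |J2  (J2 needs exactly one e-in)
#2 |J3  (J3 flow already set via bond 1)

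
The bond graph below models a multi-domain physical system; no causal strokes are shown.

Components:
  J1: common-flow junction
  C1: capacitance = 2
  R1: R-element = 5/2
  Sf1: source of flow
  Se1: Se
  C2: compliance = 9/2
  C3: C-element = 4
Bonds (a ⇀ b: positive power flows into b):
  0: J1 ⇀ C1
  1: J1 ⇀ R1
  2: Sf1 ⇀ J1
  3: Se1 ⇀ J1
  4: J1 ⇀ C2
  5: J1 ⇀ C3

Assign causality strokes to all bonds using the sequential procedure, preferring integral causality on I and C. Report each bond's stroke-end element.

bond 0 →J1
bond 1 →J1
bond 2 →Sf1
bond 3 →J1
bond 4 →J1
bond 5 →J1

#2 stroke→Sf1  (Sf1 (Sf) sets flow on bond)
#3 stroke→J1  (source Se1 imposes e)
#0 stroke→J1  (common-f at J1 fixed by 2)
#1 stroke→J1  (1-jn J1 has f-setter on 2)
#4 stroke→J1  (J1 flow already set via bond 2)
#5 stroke→J1  (J1 flow already set via bond 2)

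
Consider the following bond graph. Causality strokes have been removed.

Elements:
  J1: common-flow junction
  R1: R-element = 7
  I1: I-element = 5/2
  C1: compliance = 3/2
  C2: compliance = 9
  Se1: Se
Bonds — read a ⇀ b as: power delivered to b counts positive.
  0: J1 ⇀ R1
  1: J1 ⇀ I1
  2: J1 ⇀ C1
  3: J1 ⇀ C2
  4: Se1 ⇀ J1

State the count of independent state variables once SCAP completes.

3  (C1, C2, I1 all integral)

β4 stroke at J1  (source Se1 imposes e)
β1 stroke at I1  (prefer integral on I1)
β0 stroke at J1  (J1: bond 1 brought flow, rest push out)
β2 stroke at J1  (J1: bond 1 brought flow, rest push out)
β3 stroke at J1  (J1: bond 1 brought flow, rest push out)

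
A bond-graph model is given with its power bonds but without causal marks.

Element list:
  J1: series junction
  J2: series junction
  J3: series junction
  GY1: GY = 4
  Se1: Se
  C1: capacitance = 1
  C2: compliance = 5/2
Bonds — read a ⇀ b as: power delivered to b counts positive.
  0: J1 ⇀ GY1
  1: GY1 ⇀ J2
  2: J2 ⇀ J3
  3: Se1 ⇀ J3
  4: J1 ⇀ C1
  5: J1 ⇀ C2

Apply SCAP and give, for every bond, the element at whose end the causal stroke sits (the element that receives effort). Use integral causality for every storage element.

β0 |GY1
β1 |GY1
β2 |J2
β3 |J3
β4 |J1
β5 |J1

bond 3 stroke at J3  (Se1 (Se) sets effort on bond)
bond 2 stroke at J2  (J3 needs exactly one f-in)
bond 1 stroke at GY1  (only one flow-in slot at J2)
bond 0 stroke at GY1  (GY1: gyrator matches bond 1)
bond 4 stroke at J1  (1-jn J1 has f-setter on 0)
bond 5 stroke at J1  (J1 flow already set via bond 0)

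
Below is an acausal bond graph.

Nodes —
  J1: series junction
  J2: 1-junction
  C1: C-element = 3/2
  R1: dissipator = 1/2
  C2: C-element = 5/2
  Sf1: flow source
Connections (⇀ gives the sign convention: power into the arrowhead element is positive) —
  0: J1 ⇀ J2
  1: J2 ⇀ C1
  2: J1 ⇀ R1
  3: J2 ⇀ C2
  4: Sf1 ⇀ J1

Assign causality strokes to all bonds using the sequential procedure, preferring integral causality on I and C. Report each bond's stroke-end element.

#4 stroke→Sf1  (Sf1: flow source, stroke at near end)
#0 stroke→J1  (common-f at J1 fixed by 4)
#2 stroke→J1  (common-f at J1 fixed by 4)
#1 stroke→J2  (common-f at J2 fixed by 0)
#3 stroke→J2  (J2: bond 0 brought flow, rest push out)

b0 →J1
b1 →J2
b2 →J1
b3 →J2
b4 →Sf1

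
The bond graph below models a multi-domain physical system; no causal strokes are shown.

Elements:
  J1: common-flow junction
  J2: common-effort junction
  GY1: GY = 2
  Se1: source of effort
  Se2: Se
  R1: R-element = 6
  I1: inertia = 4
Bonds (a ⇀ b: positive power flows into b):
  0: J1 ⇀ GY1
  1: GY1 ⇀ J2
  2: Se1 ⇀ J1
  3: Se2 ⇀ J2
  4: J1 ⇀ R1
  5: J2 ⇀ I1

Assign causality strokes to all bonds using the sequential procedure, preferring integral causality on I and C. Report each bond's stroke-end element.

bond 0 stroke→GY1
bond 1 stroke→GY1
bond 2 stroke→J1
bond 3 stroke→J2
bond 4 stroke→J1
bond 5 stroke→I1

#2 |J1  (Se1 (Se) sets effort on bond)
#3 |J2  (Se2 fixes effort; stroke away)
#1 |GY1  (J2 effort already set via bond 3)
#5 |I1  (0-jn J2 has e-setter on 3)
#0 |GY1  (GY1 both-in/both-out from 1)
#4 |J1  (common-f at J1 fixed by 0)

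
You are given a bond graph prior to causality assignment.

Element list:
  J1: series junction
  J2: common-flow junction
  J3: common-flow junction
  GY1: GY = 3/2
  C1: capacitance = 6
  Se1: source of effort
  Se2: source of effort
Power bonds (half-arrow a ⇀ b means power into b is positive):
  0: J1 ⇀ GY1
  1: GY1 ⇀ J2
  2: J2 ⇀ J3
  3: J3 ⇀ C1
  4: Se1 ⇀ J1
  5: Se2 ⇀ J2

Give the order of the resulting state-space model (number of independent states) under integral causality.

β4 stroke at J1  (Se1: effort source, stroke at far end)
β5 stroke at J2  (source Se2 imposes e)
β0 stroke at GY1  (J1 needs exactly one f-in)
β1 stroke at GY1  (GY GY1: same side as bond 0)
β2 stroke at J2  (J2 flow already set via bond 1)
β3 stroke at J3  (1-jn J3 has f-setter on 2)

1  (C1 all integral)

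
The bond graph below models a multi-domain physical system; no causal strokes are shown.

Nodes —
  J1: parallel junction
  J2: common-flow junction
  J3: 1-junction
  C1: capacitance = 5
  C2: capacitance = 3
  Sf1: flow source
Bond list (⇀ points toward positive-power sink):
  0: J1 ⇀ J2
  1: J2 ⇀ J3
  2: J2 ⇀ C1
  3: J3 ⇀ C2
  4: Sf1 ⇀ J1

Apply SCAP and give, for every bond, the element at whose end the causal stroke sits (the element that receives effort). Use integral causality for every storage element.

bond 4 stroke at Sf1  (source Sf1 imposes f)
bond 0 stroke at J1  (closing 0-jn rule on J1)
bond 1 stroke at J2  (J2: bond 0 brought flow, rest push out)
bond 2 stroke at J2  (J2: bond 0 brought flow, rest push out)
bond 3 stroke at J3  (1-jn J3 has f-setter on 1)

β0 |J1
β1 |J2
β2 |J2
β3 |J3
β4 |Sf1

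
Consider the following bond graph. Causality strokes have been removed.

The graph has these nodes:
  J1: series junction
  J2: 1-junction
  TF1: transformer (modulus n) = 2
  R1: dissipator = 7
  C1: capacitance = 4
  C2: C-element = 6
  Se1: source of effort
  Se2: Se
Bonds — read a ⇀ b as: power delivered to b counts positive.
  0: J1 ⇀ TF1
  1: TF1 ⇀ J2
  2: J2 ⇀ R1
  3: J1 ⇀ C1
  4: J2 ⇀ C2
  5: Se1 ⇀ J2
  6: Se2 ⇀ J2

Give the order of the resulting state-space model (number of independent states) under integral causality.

#5 stroke→J2  (Se1 (Se) sets effort on bond)
#6 stroke→J2  (Se2 fixes effort; stroke away)
#3 stroke→J1  (C1 integral (e out))
#0 stroke→TF1  (closing 1-jn rule on J1)
#1 stroke→J2  (TF1: transformer flips bond 0)
#4 stroke→J2  (C2 integral (e out))
#2 stroke→R1  (J2: last free bond brings flow in)

2  (C1, C2 all integral)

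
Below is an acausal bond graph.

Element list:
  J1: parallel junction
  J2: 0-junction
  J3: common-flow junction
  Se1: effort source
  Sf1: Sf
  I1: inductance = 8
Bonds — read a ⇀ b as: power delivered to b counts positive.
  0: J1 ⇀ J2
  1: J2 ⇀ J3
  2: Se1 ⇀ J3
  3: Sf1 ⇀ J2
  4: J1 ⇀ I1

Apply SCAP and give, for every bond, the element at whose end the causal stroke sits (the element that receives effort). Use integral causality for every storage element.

bond 2 stroke at J3  (Se1 fixes effort; stroke away)
bond 3 stroke at Sf1  (Sf1: flow source, stroke at near end)
bond 1 stroke at J2  (J3 needs exactly one f-in)
bond 0 stroke at J1  (common-e at J2 fixed by 1)
bond 4 stroke at I1  (J1 effort already set via bond 0)

β0 stroke→J1
β1 stroke→J2
β2 stroke→J3
β3 stroke→Sf1
β4 stroke→I1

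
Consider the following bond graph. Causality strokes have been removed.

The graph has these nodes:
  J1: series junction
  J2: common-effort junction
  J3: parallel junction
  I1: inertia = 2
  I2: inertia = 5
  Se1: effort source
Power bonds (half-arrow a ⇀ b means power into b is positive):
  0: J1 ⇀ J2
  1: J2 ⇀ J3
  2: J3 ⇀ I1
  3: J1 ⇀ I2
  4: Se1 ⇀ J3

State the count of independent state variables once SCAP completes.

β4 |J3  (Se1 fixes effort; stroke away)
β1 |J2  (J3 effort already set via bond 4)
β2 |I1  (J3 effort already set via bond 4)
β0 |J1  (0-jn J2 has e-setter on 1)
β3 |I2  (J1 needs exactly one f-in)

2  (I1, I2 all integral)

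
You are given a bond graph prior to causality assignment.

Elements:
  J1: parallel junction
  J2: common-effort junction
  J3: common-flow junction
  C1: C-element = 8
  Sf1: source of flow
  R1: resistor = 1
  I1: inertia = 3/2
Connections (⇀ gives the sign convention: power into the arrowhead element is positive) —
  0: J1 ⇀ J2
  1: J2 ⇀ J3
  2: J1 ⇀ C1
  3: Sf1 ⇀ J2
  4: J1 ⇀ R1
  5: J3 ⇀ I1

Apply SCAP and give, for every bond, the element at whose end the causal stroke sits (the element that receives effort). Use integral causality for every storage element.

β0 |J2
β1 |J3
β2 |J1
β3 |Sf1
β4 |R1
β5 |I1

β3 |Sf1  (Sf1 (Sf) sets flow on bond)
β2 |J1  (C1 integral (e out))
β0 |J2  (J1: bond 2 brought effort, rest push out)
β4 |R1  (0-jn J1 has e-setter on 2)
β1 |J3  (J2 effort already set via bond 0)
β5 |I1  (J3: last free bond brings flow in)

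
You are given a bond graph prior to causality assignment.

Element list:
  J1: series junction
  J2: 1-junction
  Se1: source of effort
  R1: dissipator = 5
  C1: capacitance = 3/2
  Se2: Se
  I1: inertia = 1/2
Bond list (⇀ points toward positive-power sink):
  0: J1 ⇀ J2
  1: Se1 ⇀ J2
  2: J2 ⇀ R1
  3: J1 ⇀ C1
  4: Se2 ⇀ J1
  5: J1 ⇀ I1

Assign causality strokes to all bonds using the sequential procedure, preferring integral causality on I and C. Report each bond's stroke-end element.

b1 |J2  (Se1 (Se) sets effort on bond)
b4 |J1  (Se2: effort source, stroke at far end)
b3 |J1  (prefer integral on C1)
b5 |I1  (I1: I, integral causality)
b0 |J1  (common-f at J1 fixed by 5)
b2 |J2  (J2: bond 0 brought flow, rest push out)

bond 0 →J1
bond 1 →J2
bond 2 →J2
bond 3 →J1
bond 4 →J1
bond 5 →I1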